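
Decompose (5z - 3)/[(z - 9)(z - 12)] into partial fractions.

At z=9: A = (5·9 - 3)/(9 - 12) = -14. At z=12: B = (5·12 - 3)/(12 - 9) = 19
Result: -14/(z - 9) + 19/(z - 12)


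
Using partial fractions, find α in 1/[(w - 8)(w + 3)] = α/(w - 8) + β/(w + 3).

Cover-up at w = 8: α = 1/(8 + 3) = 1/11


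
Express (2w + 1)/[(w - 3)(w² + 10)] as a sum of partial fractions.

At w=3: α = (2·3 + 1)/(3² + 10) = 7/19. β = -α = -7/19, γ = 2 - 3·α = 17/19
Result: (7/19)/(w - 3) - ((7/19)w - 17/19)/(w² + 10)


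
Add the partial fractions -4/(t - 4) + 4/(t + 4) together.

Common denominator (t - 4)(t + 4). Numerator: -4(t + 4) + 4(t - 4) = (-4t - 16) + (4t - 16) = -32
Result: (-32)/[(t - 4)(t + 4)]


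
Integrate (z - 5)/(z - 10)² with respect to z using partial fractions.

Decompose: α = 1, β = 1·10 - 5 = 5, so (z - 5)/(z - 10)² = 1/(z - 10) + 5/(z - 10)². Integrate: ∫ α/(z - 10) dz = ln|(z - 10)|; ∫ β/(z - 10)² dz = -5/(z - 10). Sum: ln|(z - 10)| - 5/(z - 10) + C


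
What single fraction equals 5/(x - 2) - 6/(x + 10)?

Common denominator (x - 2)(x + 10). Numerator: 5(x + 10) - 6(x - 2) = (5x + 50) - (6x - 12) = -x + 62
Result: (-x + 62)/[(x - 2)(x + 10)]


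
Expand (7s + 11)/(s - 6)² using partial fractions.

(7s + 11) = A(s - 6) + B. At s = 6: B = 7·6 + 11 = 53. Coeff of s: A = 7
Result: 7/(s - 6) + 53/(s - 6)²


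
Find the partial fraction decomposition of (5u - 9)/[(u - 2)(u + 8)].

At u=2: α = (5·2 - 9)/(2 + 8) = 1/10. At u=-8: β = (5·(-8) - 9)/(-8 - 2) = 49/10
Result: (1/10)/(u - 2) + (49/10)/(u + 8)


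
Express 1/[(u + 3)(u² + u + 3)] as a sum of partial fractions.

Cover-up at u = -3: P = 1/((-3)² + 1·(-3) + 3) = 1/9. Then Q = -P = -1/9, R = -P·(1 - 3) = 2/9
Result: (1/9)/(u + 3) - ((1/9)u - 2/9)/(u² + u + 3)


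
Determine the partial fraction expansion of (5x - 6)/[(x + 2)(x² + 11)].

At x=-2: α = (5·(-2) - 6)/((-2)² + 11) = -16/15. β = -α = 16/15, γ = 5 - (-2)·α = 43/15
Result: (-16/15)/(x + 2) + ((16/15)x + 43/15)/(x² + 11)


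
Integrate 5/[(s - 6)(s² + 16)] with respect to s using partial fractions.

Cover-up at s=6: α = 5/(6²+16) = 5/52. Coeff matching: β = -5/52, γ = -15/26. Decomposition: (5/52)/(s - 6) - ((5/52)s + 15/26)/(s² + 16). Integrate: linear → ln, quadratic → (1/2)ln + arctan: (5/52) ln|(s - 6)| - (5/104) ln(s² + 16) - (15/104) arctan(s/4) + C


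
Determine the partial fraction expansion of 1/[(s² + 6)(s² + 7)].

Coefficient matching gives P = R = 0, Q = 1/(7-6) = 1, S = -Q = -1
Result: 1/(s² + 6) - 1/(s² + 7)


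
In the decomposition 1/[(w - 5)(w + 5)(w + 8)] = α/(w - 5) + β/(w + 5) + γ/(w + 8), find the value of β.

Cover-up at w = -5: β = 1/[(-5 - 5)(-5 + 8)] = 1/[(-10)(3)] = -1/30


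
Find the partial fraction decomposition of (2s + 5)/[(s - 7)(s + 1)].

At s=7: A = (2·7 + 5)/(7 + 1) = 19/8. At s=-1: B = (2·(-1) + 5)/(-1 - 7) = -3/8
Result: (19/8)/(s - 7) - (3/8)/(s + 1)


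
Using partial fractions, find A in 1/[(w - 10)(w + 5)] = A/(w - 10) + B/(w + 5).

Cover-up at w = 10: A = 1/(10 + 5) = 1/15


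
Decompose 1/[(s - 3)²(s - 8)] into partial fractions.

Cover-up at s=8: C = 1/(8 - 3)² = 1/25. Cover-up at s=3: B = 1/(3 - 8) = -1/5. Comparing s² coeff: A = -C = -1/25
Result: (-1/25)/(s - 3) - (1/5)/(s - 3)² + (1/25)/(s - 8)


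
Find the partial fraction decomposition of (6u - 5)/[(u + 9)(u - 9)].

At u=-9: α = (6·(-9) - 5)/(-9 - 9) = 59/18. At u=9: β = (6·9 - 5)/(9 + 9) = 49/18
Result: (59/18)/(u + 9) + (49/18)/(u - 9)


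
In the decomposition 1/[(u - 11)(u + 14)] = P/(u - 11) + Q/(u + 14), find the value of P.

Cover-up at u = 11: P = 1/(11 + 14) = 1/25


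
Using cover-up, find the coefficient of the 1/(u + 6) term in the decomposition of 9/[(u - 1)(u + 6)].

Cover (u + 6), set u=-6: 9/((u - 1) at u=-6) = 9/(-7) = -9/7


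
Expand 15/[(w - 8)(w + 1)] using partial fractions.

15/(w - 8)(w + 1) = α/(w - 8) + β/(w + 1). α = 15/(8 + 1) = 5/3, β = 15/(-1 - 8) = -5/3
Result: (5/3)/(w - 8) - (5/3)/(w + 1)


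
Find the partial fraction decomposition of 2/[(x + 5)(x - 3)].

2/(x + 5)(x - 3) = α/(x + 5) + β/(x - 3). α = 2/(-5 - 3) = -1/4, β = 2/(3 + 5) = 1/4
Result: (-1/4)/(x + 5) + (1/4)/(x - 3)


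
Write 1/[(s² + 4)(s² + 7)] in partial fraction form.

Coefficient matching gives P = R = 0, Q = 1/(7-4) = 1/3, S = -Q = -1/3
Result: (1/3)/(s² + 4) - (1/3)/(s² + 7)


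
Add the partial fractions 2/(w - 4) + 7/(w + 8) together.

Common denominator (w - 4)(w + 8). Numerator: 2(w + 8) + 7(w - 4) = (2w + 16) + (7w - 28) = 9w - 12
Result: (9w - 12)/[(w - 4)(w + 8)]


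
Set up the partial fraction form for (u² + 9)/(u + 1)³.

Repeated linear factor (power 3): α/(u + 1) + β/(u + 1)² + γ/(u + 1)³


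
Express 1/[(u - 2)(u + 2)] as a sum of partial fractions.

1/(u - 2)(u + 2) = α/(u - 2) + β/(u + 2). α = 1/(2 + 2) = 1/4, β = 1/(-2 - 2) = -1/4
Result: (1/4)/(u - 2) - (1/4)/(u + 2)


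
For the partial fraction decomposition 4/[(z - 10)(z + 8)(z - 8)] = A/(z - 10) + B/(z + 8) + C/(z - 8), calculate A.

Cover-up at z = 10: A = 4/[(10 + 8)(10 - 8)] = 4/[(18)(2)] = 4/36 = 1/9


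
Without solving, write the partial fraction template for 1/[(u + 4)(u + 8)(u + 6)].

Three distinct linear factors: α/(u + 4) + β/(u + 8) + γ/(u + 6)


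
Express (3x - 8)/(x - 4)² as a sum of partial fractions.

(3x - 8) = α(x - 4) + β. At x = 4: β = 3·4 - 8 = 4. Coeff of x: α = 3
Result: 3/(x - 4) + 4/(x - 4)²


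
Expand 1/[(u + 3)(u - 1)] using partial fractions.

1/(u + 3)(u - 1) = A/(u + 3) + B/(u - 1). A = 1/(-3 - 1) = -1/4, B = 1/(1 + 3) = 1/4
Result: (-1/4)/(u + 3) + (1/4)/(u - 1)


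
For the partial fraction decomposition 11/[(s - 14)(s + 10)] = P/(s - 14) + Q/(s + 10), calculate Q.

Cover-up at s = -10: Q = 11/(-10 - 14) = -11/24


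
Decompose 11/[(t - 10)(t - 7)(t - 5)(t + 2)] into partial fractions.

Using Heaviside cover-up: (11/180)/(t - 10) - (11/54)/(t - 7) + (11/70)/(t - 5) - (11/756)/(t + 2)


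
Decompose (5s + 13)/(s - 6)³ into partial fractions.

(5s + 13) = P(s - 6)² + Q(s - 6) + R. At s = 6: R = 5·6 + 13 = 43. Coefficients: P = 0, Q = 5
Result: 5/(s - 6)² + 43/(s - 6)³


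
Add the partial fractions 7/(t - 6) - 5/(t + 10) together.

Common denominator (t - 6)(t + 10). Numerator: 7(t + 10) - 5(t - 6) = (7t + 70) - (5t - 30) = 2t + 100
Result: (2t + 100)/[(t - 6)(t + 10)]


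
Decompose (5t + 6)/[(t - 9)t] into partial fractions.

At t=9: P = (5·9 + 6)/(9 - 0) = 17/3. At t=0: Q = (5·0 + 6)/(0 - 9) = -2/3
Result: (17/3)/(t - 9) - (2/3)/t


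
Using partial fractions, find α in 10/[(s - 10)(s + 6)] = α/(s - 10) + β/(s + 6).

Cover-up at s = 10: α = 10/(10 + 6) = 10/16 = 5/8


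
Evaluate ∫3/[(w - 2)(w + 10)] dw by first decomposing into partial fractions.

Decompose: 3/[(w - 2)(w + 10)] = (1/4)/(w - 2) - (1/4)/(w + 10). Integrate each term: (1/4) ln|(w - 2)| - (1/4) ln|(w + 10)| + C


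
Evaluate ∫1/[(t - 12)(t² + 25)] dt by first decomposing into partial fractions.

Cover-up at t=12: A = 1/(12²+25) = 1/169. Coeff matching: B = -1/169, C = -12/169. Decomposition: (1/169)/(t - 12) - ((1/169)t + 12/169)/(t² + 25). Integrate: linear → ln, quadratic → (1/2)ln + arctan: (1/169) ln|(t - 12)| - (1/338) ln(t² + 25) - (12/845) arctan(t/5) + C


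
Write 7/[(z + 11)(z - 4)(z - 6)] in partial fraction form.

Using cover-up method: α = 7/255, β = -7/30, γ = 7/34
Result: (7/255)/(z + 11) - (7/30)/(z - 4) + (7/34)/(z - 6)


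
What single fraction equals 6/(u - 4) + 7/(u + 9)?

Common denominator (u - 4)(u + 9). Numerator: 6(u + 9) + 7(u - 4) = (6u + 54) + (7u - 28) = 13u + 26
Result: (13u + 26)/[(u - 4)(u + 9)]


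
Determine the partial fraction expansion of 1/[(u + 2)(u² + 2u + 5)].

Cover-up at u = -2: P = 1/((-2)² + 2·(-2) + 5) = 1/5. Then Q = -P = -1/5, R = -P·(2 - 2) = 0
Result: (1/5)/(u + 2) - ((1/5)u)/(u² + 2u + 5)


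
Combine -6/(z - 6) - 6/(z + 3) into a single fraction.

Common denominator (z - 6)(z + 3). Numerator: -6(z + 3) - 6(z - 6) = (-6z - 18) - (6z - 36) = -12z + 18
Result: (-12z + 18)/[(z - 6)(z + 3)]


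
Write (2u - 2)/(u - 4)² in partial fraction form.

(2u - 2) = α(u - 4) + β. At u = 4: β = 2·4 - 2 = 6. Coeff of u: α = 2
Result: 2/(u - 4) + 6/(u - 4)²


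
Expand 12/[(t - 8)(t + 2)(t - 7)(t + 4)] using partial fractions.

Using Heaviside cover-up: (1/10)/(t - 8) + (1/15)/(t + 2) - (4/33)/(t - 7) - (1/22)/(t + 4)


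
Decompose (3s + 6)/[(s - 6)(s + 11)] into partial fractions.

At s=6: P = (3·6 + 6)/(6 + 11) = 24/17. At s=-11: Q = (3·(-11) + 6)/(-11 - 6) = 27/17
Result: (24/17)/(s - 6) + (27/17)/(s + 11)


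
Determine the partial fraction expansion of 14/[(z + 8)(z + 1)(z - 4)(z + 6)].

Using Heaviside cover-up: (-1/12)/(z + 8) - (2/25)/(z + 1) + (7/300)/(z - 4) + (7/50)/(z + 6)


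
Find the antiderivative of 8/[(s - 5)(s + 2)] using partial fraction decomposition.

Decompose: 8/[(s - 5)(s + 2)] = (8/7)/(s - 5) - (8/7)/(s + 2). Integrate each term: (8/7) ln|(s - 5)| - (8/7) ln|(s + 2)| + C


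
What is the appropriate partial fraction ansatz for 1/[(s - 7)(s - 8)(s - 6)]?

Three distinct linear factors: α/(s - 7) + β/(s - 8) + γ/(s - 6)


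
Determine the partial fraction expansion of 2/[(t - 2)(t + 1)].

2/(t - 2)(t + 1) = A/(t - 2) + B/(t + 1). A = 2/(2 + 1) = 2/3, B = 2/(-1 - 2) = -2/3
Result: (2/3)/(t - 2) - (2/3)/(t + 1)


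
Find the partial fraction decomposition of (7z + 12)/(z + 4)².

(7z + 12) = P(z + 4) + Q. At z = -4: Q = 7·(-4) + 12 = -16. Coeff of z: P = 7
Result: 7/(z + 4) - 16/(z + 4)²


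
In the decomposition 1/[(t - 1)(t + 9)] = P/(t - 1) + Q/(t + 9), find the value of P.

Cover-up at t = 1: P = 1/(1 + 9) = 1/10


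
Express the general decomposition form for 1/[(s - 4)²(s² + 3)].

Repeated linear + quadratic: α/(s - 4) + β/(s - 4)² + (γs + δ)/(s² + 3)


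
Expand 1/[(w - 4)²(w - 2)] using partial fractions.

Cover-up at w=2: C = 1/(2 - 4)² = 1/4. Cover-up at w=4: B = 1/(4 - 2) = 1/2. Comparing w² coeff: A = -C = -1/4
Result: (-1/4)/(w - 4) + (1/2)/(w - 4)² + (1/4)/(w - 2)


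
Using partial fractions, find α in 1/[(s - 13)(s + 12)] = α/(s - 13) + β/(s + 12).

Cover-up at s = 13: α = 1/(13 + 12) = 1/25


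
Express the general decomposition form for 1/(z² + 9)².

Repeated quadratic factor: (Az + B)/(z² + 9) + (Cz + D)/(z² + 9)²


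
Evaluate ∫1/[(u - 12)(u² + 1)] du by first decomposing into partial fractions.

Cover-up at u=12: α = 1/(12²+1) = 1/145. Coeff matching: β = -1/145, γ = -12/145. Decomposition: (1/145)/(u - 12) - ((1/145)u + 12/145)/(u² + 1). Integrate: linear → ln, quadratic → (1/2)ln + arctan: (1/145) ln|(u - 12)| - (1/290) ln(u² + 1) - (12/145) arctan(u) + C


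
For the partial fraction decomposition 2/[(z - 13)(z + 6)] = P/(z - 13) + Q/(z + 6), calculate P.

Cover-up at z = 13: P = 2/(13 + 6) = 2/19


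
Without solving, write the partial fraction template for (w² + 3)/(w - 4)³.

Repeated linear factor (power 3): P/(w - 4) + Q/(w - 4)² + R/(w - 4)³


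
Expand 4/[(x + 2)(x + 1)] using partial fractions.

4/(x + 2)(x + 1) = A/(x + 2) + B/(x + 1). A = 4/(-2 + 1) = -4, B = 4/(-1 + 2) = 4
Result: -4/(x + 2) + 4/(x + 1)


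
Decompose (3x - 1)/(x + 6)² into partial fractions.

(3x - 1) = A(x + 6) + B. At x = -6: B = 3·(-6) - 1 = -19. Coeff of x: A = 3
Result: 3/(x + 6) - 19/(x + 6)²


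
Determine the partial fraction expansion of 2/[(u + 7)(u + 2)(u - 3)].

Using cover-up method: α = 1/25, β = -2/25, γ = 1/25
Result: (1/25)/(u + 7) - (2/25)/(u + 2) + (1/25)/(u - 3)


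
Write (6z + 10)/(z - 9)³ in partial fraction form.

(6z + 10) = A(z - 9)² + B(z - 9) + C. At z = 9: C = 6·9 + 10 = 64. Coefficients: A = 0, B = 6
Result: 6/(z - 9)² + 64/(z - 9)³


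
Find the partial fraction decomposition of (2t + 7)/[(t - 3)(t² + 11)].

At t=3: α = (2·3 + 7)/(3² + 11) = 13/20. β = -α = -13/20, γ = 2 - 3·α = 1/20
Result: (13/20)/(t - 3) - ((13/20)t - 1/20)/(t² + 11)


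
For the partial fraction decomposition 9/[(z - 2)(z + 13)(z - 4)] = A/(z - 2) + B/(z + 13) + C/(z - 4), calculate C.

Cover-up at z = 4: C = 9/[(4 - 2)(4 + 13)] = 9/[(2)(17)] = 9/34


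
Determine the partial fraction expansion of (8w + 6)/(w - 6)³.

(8w + 6) = α(w - 6)² + β(w - 6) + γ. At w = 6: γ = 8·6 + 6 = 54. Coefficients: α = 0, β = 8
Result: 8/(w - 6)² + 54/(w - 6)³


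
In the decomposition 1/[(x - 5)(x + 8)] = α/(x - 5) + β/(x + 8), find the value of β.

Cover-up at x = -8: β = 1/(-8 - 5) = -1/13


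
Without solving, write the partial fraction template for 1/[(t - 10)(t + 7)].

Distinct linear factors: A/(t - 10) + B/(t + 7)


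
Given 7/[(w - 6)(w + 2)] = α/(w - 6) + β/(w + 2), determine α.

Cover-up at w = 6: α = 7/(6 + 2) = 7/8


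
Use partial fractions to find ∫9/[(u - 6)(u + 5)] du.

Decompose: 9/[(u - 6)(u + 5)] = (9/11)/(u - 6) - (9/11)/(u + 5). Integrate each term: (9/11) ln|(u - 6)| - (9/11) ln|(u + 5)| + C


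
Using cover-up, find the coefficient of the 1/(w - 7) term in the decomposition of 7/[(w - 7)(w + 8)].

Cover (w - 7), set w=7: 7/((w + 8) at w=7) = 7/(15) = 7/15


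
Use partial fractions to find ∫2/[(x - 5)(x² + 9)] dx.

Cover-up at x=5: P = 2/(5²+9) = 1/17. Coeff matching: Q = -1/17, R = -5/17. Decomposition: (1/17)/(x - 5) - ((1/17)x + 5/17)/(x² + 9). Integrate: linear → ln, quadratic → (1/2)ln + arctan: (1/17) ln|(x - 5)| - (1/34) ln(x² + 9) - (5/51) arctan(x/3) + C


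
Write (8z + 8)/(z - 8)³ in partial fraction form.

(8z + 8) = P(z - 8)² + Q(z - 8) + R. At z = 8: R = 8·8 + 8 = 72. Coefficients: P = 0, Q = 8
Result: 8/(z - 8)² + 72/(z - 8)³


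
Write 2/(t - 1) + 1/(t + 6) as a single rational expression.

Common denominator (t - 1)(t + 6). Numerator: 2(t + 6) + 1(t - 1) = (2t + 12) + (t - 1) = 3t + 11
Result: (3t + 11)/[(t - 1)(t + 6)]


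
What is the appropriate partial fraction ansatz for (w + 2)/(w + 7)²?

Repeated linear factor: P/(w + 7) + Q/(w + 7)²


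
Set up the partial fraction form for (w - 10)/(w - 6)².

Repeated linear factor: A/(w - 6) + B/(w - 6)²


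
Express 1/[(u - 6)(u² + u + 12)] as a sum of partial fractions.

Cover-up at u = 6: A = 1/(6² + 1·6 + 12) = 1/54. Then B = -A = -1/54, C = -A·(1 + 6) = -7/54
Result: (1/54)/(u - 6) - ((1/54)u + 7/54)/(u² + u + 12)


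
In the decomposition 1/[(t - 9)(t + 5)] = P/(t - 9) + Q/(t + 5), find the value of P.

Cover-up at t = 9: P = 1/(9 + 5) = 1/14


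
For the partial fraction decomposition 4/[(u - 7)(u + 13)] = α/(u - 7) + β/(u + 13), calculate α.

Cover-up at u = 7: α = 4/(7 + 13) = 4/20 = 1/5


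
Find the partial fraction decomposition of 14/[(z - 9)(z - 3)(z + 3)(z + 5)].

Using Heaviside cover-up: (1/72)/(z - 9) - (7/144)/(z - 3) + (7/72)/(z + 3) - (1/16)/(z + 5)


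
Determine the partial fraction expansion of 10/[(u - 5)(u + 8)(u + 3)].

Using cover-up method: α = 5/52, β = 2/13, γ = -1/4
Result: (5/52)/(u - 5) + (2/13)/(u + 8) - (1/4)/(u + 3)


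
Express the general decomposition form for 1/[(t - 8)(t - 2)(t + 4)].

Three distinct linear factors: A/(t - 8) + B/(t - 2) + C/(t + 4)


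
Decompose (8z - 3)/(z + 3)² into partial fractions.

(8z - 3) = α(z + 3) + β. At z = -3: β = 8·(-3) - 3 = -27. Coeff of z: α = 8
Result: 8/(z + 3) - 27/(z + 3)²


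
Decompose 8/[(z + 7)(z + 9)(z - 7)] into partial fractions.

Using cover-up method: α = -2/7, β = 1/4, γ = 1/28
Result: (-2/7)/(z + 7) + (1/4)/(z + 9) + (1/28)/(z - 7)


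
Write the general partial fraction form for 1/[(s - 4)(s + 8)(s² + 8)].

Two linear + quadratic: A/(s - 4) + B/(s + 8) + (Cs + D)/(s² + 8)


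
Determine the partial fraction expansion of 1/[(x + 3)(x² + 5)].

Cover-up at x = -3: P = 1/((-3)² + 5) = 1/14. Then Q = -P = -1/14, R = -P·(0 - 3) = 3/14
Result: (1/14)/(x + 3) - ((1/14)x - 3/14)/(x² + 5)


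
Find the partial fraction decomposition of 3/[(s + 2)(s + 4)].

3/(s + 2)(s + 4) = α/(s + 2) + β/(s + 4). α = 3/(-2 + 4) = 3/2, β = 3/(-4 + 2) = -3/2
Result: (3/2)/(s + 2) - (3/2)/(s + 4)


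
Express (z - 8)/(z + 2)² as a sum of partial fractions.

(z - 8) = P(z + 2) + Q. At z = -2: Q = 1·(-2) - 8 = -10. Coeff of z: P = 1
Result: 1/(z + 2) - 10/(z + 2)²


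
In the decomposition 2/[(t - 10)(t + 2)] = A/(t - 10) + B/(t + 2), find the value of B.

Cover-up at t = -2: B = 2/(-2 - 10) = -2/12 = -1/6


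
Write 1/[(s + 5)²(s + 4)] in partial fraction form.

Cover-up at s=-4: R = 1/(-4 + 5)² = 1. Cover-up at s=-5: Q = 1/(-5 + 4) = -1. Comparing s² coeff: P = -R = -1
Result: -1/(s + 5) - 1/(s + 5)² + 1/(s + 4)


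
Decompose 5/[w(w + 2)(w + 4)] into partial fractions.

Using cover-up method: α = 5/8, β = -5/4, γ = 5/8
Result: (5/8)/w - (5/4)/(w + 2) + (5/8)/(w + 4)


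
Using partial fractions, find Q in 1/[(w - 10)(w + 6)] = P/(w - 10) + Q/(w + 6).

Cover-up at w = -6: Q = 1/(-6 - 10) = -1/16


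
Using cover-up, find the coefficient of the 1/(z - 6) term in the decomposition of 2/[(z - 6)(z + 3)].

Cover (z - 6), set z=6: 2/((z + 3) at z=6) = 2/(9) = 2/9


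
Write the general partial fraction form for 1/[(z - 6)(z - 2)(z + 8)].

Three distinct linear factors: α/(z - 6) + β/(z - 2) + γ/(z + 8)


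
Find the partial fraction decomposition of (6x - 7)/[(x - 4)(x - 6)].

At x=4: A = (6·4 - 7)/(4 - 6) = -17/2. At x=6: B = (6·6 - 7)/(6 - 4) = 29/2
Result: (-17/2)/(x - 4) + (29/2)/(x - 6)


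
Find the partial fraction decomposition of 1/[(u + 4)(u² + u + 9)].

Cover-up at u = -4: P = 1/((-4)² + 1·(-4) + 9) = 1/21. Then Q = -P = -1/21, R = -P·(1 - 4) = 1/7
Result: (1/21)/(u + 4) - ((1/21)u - 1/7)/(u² + u + 9)


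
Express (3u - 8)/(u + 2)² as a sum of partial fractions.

(3u - 8) = α(u + 2) + β. At u = -2: β = 3·(-2) - 8 = -14. Coeff of u: α = 3
Result: 3/(u + 2) - 14/(u + 2)²


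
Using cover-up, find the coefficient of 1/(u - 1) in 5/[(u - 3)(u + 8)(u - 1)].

Cover (u - 1), set u=1: 5/[(1 - 3)(1 + 8)] = -5/18


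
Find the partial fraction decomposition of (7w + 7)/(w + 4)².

(7w + 7) = α(w + 4) + β. At w = -4: β = 7·(-4) + 7 = -21. Coeff of w: α = 7
Result: 7/(w + 4) - 21/(w + 4)²


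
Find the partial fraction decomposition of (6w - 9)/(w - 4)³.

(6w - 9) = A(w - 4)² + B(w - 4) + C. At w = 4: C = 6·4 - 9 = 15. Coefficients: A = 0, B = 6
Result: 6/(w - 4)² + 15/(w - 4)³


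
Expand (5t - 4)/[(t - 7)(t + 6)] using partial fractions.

At t=7: P = (5·7 - 4)/(7 + 6) = 31/13. At t=-6: Q = (5·(-6) - 4)/(-6 - 7) = 34/13
Result: (31/13)/(t - 7) + (34/13)/(t + 6)


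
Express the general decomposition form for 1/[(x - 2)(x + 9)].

Distinct linear factors: P/(x - 2) + Q/(x + 9)


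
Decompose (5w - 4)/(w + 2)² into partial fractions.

(5w - 4) = A(w + 2) + B. At w = -2: B = 5·(-2) - 4 = -14. Coeff of w: A = 5
Result: 5/(w + 2) - 14/(w + 2)²


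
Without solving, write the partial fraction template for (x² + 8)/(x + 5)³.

Repeated linear factor (power 3): A/(x + 5) + B/(x + 5)² + C/(x + 5)³


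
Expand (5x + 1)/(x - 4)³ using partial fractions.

(5x + 1) = P(x - 4)² + Q(x - 4) + R. At x = 4: R = 5·4 + 1 = 21. Coefficients: P = 0, Q = 5
Result: 5/(x - 4)² + 21/(x - 4)³


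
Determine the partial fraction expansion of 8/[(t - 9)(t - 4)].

8/(t - 9)(t - 4) = A/(t - 9) + B/(t - 4). A = 8/(9 - 4) = 8/5, B = 8/(4 - 9) = -8/5
Result: (8/5)/(t - 9) - (8/5)/(t - 4)


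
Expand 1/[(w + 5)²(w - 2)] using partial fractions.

Cover-up at w=2: C = 1/(2 + 5)² = 1/49. Cover-up at w=-5: B = 1/(-5 - 2) = -1/7. Comparing w² coeff: A = -C = -1/49
Result: (-1/49)/(w + 5) - (1/7)/(w + 5)² + (1/49)/(w - 2)


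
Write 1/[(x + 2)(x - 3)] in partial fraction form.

1/(x + 2)(x - 3) = A/(x + 2) + B/(x - 3). A = 1/(-2 - 3) = -1/5, B = 1/(3 + 2) = 1/5
Result: (-1/5)/(x + 2) + (1/5)/(x - 3)


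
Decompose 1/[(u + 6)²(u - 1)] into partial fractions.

Cover-up at u=1: γ = 1/(1 + 6)² = 1/49. Cover-up at u=-6: β = 1/(-6 - 1) = -1/7. Comparing u² coeff: α = -γ = -1/49
Result: (-1/49)/(u + 6) - (1/7)/(u + 6)² + (1/49)/(u - 1)


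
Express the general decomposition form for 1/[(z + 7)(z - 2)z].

Three distinct linear factors: α/(z + 7) + β/(z - 2) + γ/z


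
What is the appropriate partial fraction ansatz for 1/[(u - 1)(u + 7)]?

Distinct linear factors: α/(u - 1) + β/(u + 7)


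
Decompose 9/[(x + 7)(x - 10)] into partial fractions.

9/(x + 7)(x - 10) = P/(x + 7) + Q/(x - 10). P = 9/(-7 - 10) = -9/17, Q = 9/(10 + 7) = 9/17
Result: (-9/17)/(x + 7) + (9/17)/(x - 10)


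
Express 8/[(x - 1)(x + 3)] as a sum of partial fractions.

8/(x - 1)(x + 3) = α/(x - 1) + β/(x + 3). α = 8/(1 + 3) = 2, β = 8/(-3 - 1) = -2
Result: 2/(x - 1) - 2/(x + 3)


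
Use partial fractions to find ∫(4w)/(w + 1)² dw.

Decompose: P = 4, Q = 4·(-1) + 0 = -4, so (4w)/(w + 1)² = 4/(w + 1) - 4/(w + 1)². Integrate: ∫ P/(w + 1) dw = 4 ln|(w + 1)|; ∫ Q/(w + 1)² dw = 4/(w + 1). Sum: 4 ln|(w + 1)| + 4/(w + 1) + C


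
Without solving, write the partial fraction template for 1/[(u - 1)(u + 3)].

Distinct linear factors: A/(u - 1) + B/(u + 3)


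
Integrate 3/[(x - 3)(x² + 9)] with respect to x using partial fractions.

Cover-up at x=3: A = 3/(3²+9) = 1/6. Coeff matching: B = -1/6, C = -1/2. Decomposition: (1/6)/(x - 3) - ((1/6)x + 1/2)/(x² + 9). Integrate: linear → ln, quadratic → (1/2)ln + arctan: (1/6) ln|(x - 3)| - (1/12) ln(x² + 9) - (1/6) arctan(x/3) + C


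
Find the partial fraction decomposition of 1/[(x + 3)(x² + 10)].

Cover-up at x = -3: P = 1/((-3)² + 10) = 1/19. Then Q = -P = -1/19, R = -P·(0 - 3) = 3/19
Result: (1/19)/(x + 3) - ((1/19)x - 3/19)/(x² + 10)


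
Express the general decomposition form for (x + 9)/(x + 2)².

Repeated linear factor: P/(x + 2) + Q/(x + 2)²


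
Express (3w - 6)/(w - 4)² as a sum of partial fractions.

(3w - 6) = α(w - 4) + β. At w = 4: β = 3·4 - 6 = 6. Coeff of w: α = 3
Result: 3/(w - 4) + 6/(w - 4)²


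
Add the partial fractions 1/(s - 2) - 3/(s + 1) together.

Common denominator (s - 2)(s + 1). Numerator: 1(s + 1) - 3(s - 2) = (s + 1) - (3s - 6) = -2s + 7
Result: (-2s + 7)/[(s - 2)(s + 1)]


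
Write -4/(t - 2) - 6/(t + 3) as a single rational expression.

Common denominator (t - 2)(t + 3). Numerator: -4(t + 3) - 6(t - 2) = (-4t - 12) - (6t - 12) = -10t
Result: (-10t)/[(t - 2)(t + 3)]


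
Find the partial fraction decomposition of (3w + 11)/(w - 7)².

(3w + 11) = A(w - 7) + B. At w = 7: B = 3·7 + 11 = 32. Coeff of w: A = 3
Result: 3/(w - 7) + 32/(w - 7)²


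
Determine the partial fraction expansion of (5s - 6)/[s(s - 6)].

At s=0: P = (5·0 - 6)/(0 - 6) = 1. At s=6: Q = (5·6 - 6)/(6 - 0) = 4
Result: 1/s + 4/(s - 6)


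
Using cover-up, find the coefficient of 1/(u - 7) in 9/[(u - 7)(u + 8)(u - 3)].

Cover (u - 7), set u=7: 9/[(7 + 8)(7 - 3)] = 3/20


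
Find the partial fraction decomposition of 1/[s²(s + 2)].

Cover-up at s=-2: γ = 1/(-2 - 0)² = 1/4. Cover-up at s=0: β = 1/(0 + 2) = 1/2. Comparing s² coeff: α = -γ = -1/4
Result: (-1/4)/s + (1/2)/s² + (1/4)/(s + 2)


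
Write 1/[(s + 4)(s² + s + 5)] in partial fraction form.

Cover-up at s = -4: A = 1/((-4)² + 1·(-4) + 5) = 1/17. Then B = -A = -1/17, C = -A·(1 - 4) = 3/17
Result: (1/17)/(s + 4) - ((1/17)s - 3/17)/(s² + s + 5)


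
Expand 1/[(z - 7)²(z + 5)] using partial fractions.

Cover-up at z=-5: R = 1/(-5 - 7)² = 1/144. Cover-up at z=7: Q = 1/(7 + 5) = 1/12. Comparing z² coeff: P = -R = -1/144
Result: (-1/144)/(z - 7) + (1/12)/(z - 7)² + (1/144)/(z + 5)


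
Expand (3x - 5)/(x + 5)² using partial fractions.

(3x - 5) = A(x + 5) + B. At x = -5: B = 3·(-5) - 5 = -20. Coeff of x: A = 3
Result: 3/(x + 5) - 20/(x + 5)²


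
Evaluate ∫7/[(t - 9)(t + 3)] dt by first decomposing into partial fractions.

Decompose: 7/[(t - 9)(t + 3)] = (7/12)/(t - 9) - (7/12)/(t + 3). Integrate each term: (7/12) ln|(t - 9)| - (7/12) ln|(t + 3)| + C


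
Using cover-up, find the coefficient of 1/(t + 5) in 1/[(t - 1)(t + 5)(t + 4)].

Cover (t + 5), set t=-5: 1/[(-5 - 1)(-5 + 4)] = 1/6


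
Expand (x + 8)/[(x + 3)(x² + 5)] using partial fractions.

At x=-3: A = (1·(-3) + 8)/((-3)² + 5) = 5/14. B = -A = -5/14, C = 1 - (-3)·A = 29/14
Result: (5/14)/(x + 3) - ((5/14)x - 29/14)/(x² + 5)


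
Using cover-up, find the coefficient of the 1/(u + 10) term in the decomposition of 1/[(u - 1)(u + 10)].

Cover (u + 10), set u=-10: 1/((u - 1) at u=-10) = 1/(-11) = -1/11


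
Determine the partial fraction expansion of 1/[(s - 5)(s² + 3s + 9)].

Cover-up at s = 5: A = 1/(5² + 3·5 + 9) = 1/49. Then B = -A = -1/49, C = -A·(3 + 5) = -8/49
Result: (1/49)/(s - 5) - ((1/49)s + 8/49)/(s² + 3s + 9)


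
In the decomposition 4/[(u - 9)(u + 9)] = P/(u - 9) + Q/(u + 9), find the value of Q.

Cover-up at u = -9: Q = 4/(-9 - 9) = -4/18 = -2/9


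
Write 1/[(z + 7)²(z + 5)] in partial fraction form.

Cover-up at z=-5: γ = 1/(-5 + 7)² = 1/4. Cover-up at z=-7: β = 1/(-7 + 5) = -1/2. Comparing z² coeff: α = -γ = -1/4
Result: (-1/4)/(z + 7) - (1/2)/(z + 7)² + (1/4)/(z + 5)


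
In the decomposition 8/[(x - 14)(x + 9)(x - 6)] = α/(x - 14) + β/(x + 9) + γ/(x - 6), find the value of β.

Cover-up at x = -9: β = 8/[(-9 - 14)(-9 - 6)] = 8/[(-23)(-15)] = 8/345


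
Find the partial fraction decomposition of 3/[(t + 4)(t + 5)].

3/(t + 4)(t + 5) = A/(t + 4) + B/(t + 5). A = 3/(-4 + 5) = 3, B = 3/(-5 + 4) = -3
Result: 3/(t + 4) - 3/(t + 5)


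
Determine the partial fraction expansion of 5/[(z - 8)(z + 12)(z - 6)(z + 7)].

Using Heaviside cover-up: (1/120)/(z - 8) - (1/360)/(z + 12) - (5/468)/(z - 6) + (1/195)/(z + 7)


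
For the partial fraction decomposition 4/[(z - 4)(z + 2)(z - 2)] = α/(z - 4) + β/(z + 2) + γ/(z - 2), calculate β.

Cover-up at z = -2: β = 4/[(-2 - 4)(-2 - 2)] = 4/[(-6)(-4)] = 4/24 = 1/6


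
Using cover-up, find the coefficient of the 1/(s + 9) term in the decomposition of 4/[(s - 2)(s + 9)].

Cover (s + 9), set s=-9: 4/((s - 2) at s=-9) = 4/(-11) = -4/11


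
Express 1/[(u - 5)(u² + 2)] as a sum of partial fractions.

Cover-up at u = 5: α = 1/(5² + 2) = 1/27. Then β = -α = -1/27, γ = -α·(0 + 5) = -5/27
Result: (1/27)/(u - 5) - ((1/27)u + 5/27)/(u² + 2)


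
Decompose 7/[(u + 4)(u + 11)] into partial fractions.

7/(u + 4)(u + 11) = α/(u + 4) + β/(u + 11). α = 7/(-4 + 11) = 1, β = 7/(-11 + 4) = -1
Result: 1/(u + 4) - 1/(u + 11)


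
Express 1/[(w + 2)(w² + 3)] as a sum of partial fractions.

Cover-up at w = -2: α = 1/((-2)² + 3) = 1/7. Then β = -α = -1/7, γ = -α·(0 - 2) = 2/7
Result: (1/7)/(w + 2) - ((1/7)w - 2/7)/(w² + 3)


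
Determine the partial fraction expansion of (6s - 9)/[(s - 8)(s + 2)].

At s=8: P = (6·8 - 9)/(8 + 2) = 39/10. At s=-2: Q = (6·(-2) - 9)/(-2 - 8) = 21/10
Result: (39/10)/(s - 8) + (21/10)/(s + 2)


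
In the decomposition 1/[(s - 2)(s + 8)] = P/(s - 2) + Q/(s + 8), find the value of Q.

Cover-up at s = -8: Q = 1/(-8 - 2) = -1/10


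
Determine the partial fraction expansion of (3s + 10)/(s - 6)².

(3s + 10) = α(s - 6) + β. At s = 6: β = 3·6 + 10 = 28. Coeff of s: α = 3
Result: 3/(s - 6) + 28/(s - 6)²


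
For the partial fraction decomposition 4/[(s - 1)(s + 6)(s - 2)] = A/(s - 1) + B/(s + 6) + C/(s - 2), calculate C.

Cover-up at s = 2: C = 4/[(2 - 1)(2 + 6)] = 4/[(1)(8)] = 4/8 = 1/2


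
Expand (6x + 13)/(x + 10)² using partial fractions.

(6x + 13) = P(x + 10) + Q. At x = -10: Q = 6·(-10) + 13 = -47. Coeff of x: P = 6
Result: 6/(x + 10) - 47/(x + 10)²


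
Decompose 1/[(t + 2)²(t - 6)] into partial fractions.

Cover-up at t=6: γ = 1/(6 + 2)² = 1/64. Cover-up at t=-2: β = 1/(-2 - 6) = -1/8. Comparing t² coeff: α = -γ = -1/64
Result: (-1/64)/(t + 2) - (1/8)/(t + 2)² + (1/64)/(t - 6)


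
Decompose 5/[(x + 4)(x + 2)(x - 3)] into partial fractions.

Using cover-up method: α = 5/14, β = -1/2, γ = 1/7
Result: (5/14)/(x + 4) - (1/2)/(x + 2) + (1/7)/(x - 3)


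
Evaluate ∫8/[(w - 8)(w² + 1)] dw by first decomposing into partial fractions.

Cover-up at w=8: A = 8/(8²+1) = 8/65. Coeff matching: B = -8/65, C = -64/65. Decomposition: (8/65)/(w - 8) - ((8/65)w + 64/65)/(w² + 1). Integrate: linear → ln, quadratic → (1/2)ln + arctan: (8/65) ln|(w - 8)| - (4/65) ln(w² + 1) - (64/65) arctan(w) + C


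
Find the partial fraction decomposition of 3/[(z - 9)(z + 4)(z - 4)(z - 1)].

Using Heaviside cover-up: (3/520)/(z - 9) - (3/520)/(z + 4) - (1/40)/(z - 4) + (1/40)/(z - 1)


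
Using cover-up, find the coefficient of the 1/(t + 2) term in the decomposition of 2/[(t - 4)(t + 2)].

Cover (t + 2), set t=-2: 2/((t - 4) at t=-2) = 2/(-6) = -1/3


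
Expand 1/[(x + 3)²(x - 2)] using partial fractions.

Cover-up at x=2: γ = 1/(2 + 3)² = 1/25. Cover-up at x=-3: β = 1/(-3 - 2) = -1/5. Comparing x² coeff: α = -γ = -1/25
Result: (-1/25)/(x + 3) - (1/5)/(x + 3)² + (1/25)/(x - 2)


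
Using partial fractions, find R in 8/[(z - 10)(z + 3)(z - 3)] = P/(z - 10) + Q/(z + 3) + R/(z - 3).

Cover-up at z = 3: R = 8/[(3 - 10)(3 + 3)] = 8/[(-7)(6)] = -8/42 = -4/21


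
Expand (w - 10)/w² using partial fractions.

(w - 10) = Pw + Q. At w = 0: Q = 1·0 - 10 = -10. Coeff of w: P = 1
Result: 1/w - 10/w²


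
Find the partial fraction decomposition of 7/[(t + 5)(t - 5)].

7/(t + 5)(t - 5) = α/(t + 5) + β/(t - 5). α = 7/(-5 - 5) = -7/10, β = 7/(5 + 5) = 7/10
Result: (-7/10)/(t + 5) + (7/10)/(t - 5)


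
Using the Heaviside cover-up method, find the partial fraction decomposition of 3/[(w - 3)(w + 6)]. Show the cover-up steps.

Cover (w - 3): set w=3, get A = 3/(3 + 6) = 1/3. Cover (w + 6): set w=-6, get B = 3/(-6 - 3) = -1/3.
Result: (1/3)/(w - 3) - (1/3)/(w + 6)


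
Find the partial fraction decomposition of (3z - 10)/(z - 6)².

(3z - 10) = A(z - 6) + B. At z = 6: B = 3·6 - 10 = 8. Coeff of z: A = 3
Result: 3/(z - 6) + 8/(z - 6)²


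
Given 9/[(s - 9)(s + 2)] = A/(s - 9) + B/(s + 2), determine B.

Cover-up at s = -2: B = 9/(-2 - 9) = -9/11


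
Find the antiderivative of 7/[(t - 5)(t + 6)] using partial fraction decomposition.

Decompose: 7/[(t - 5)(t + 6)] = (7/11)/(t - 5) - (7/11)/(t + 6). Integrate each term: (7/11) ln|(t - 5)| - (7/11) ln|(t + 6)| + C


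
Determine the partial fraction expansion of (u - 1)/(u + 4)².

(u - 1) = α(u + 4) + β. At u = -4: β = 1·(-4) - 1 = -5. Coeff of u: α = 1
Result: 1/(u + 4) - 5/(u + 4)²


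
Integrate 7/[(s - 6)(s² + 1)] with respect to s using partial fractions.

Cover-up at s=6: α = 7/(6²+1) = 7/37. Coeff matching: β = -7/37, γ = -42/37. Decomposition: (7/37)/(s - 6) - ((7/37)s + 42/37)/(s² + 1). Integrate: linear → ln, quadratic → (1/2)ln + arctan: (7/37) ln|(s - 6)| - (7/74) ln(s² + 1) - (42/37) arctan(s) + C


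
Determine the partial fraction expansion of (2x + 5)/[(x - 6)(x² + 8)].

At x=6: α = (2·6 + 5)/(6² + 8) = 17/44. β = -α = -17/44, γ = 2 - 6·α = -7/22
Result: (17/44)/(x - 6) - ((17/44)x + 7/22)/(x² + 8)


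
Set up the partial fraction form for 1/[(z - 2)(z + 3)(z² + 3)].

Two linear + quadratic: α/(z - 2) + β/(z + 3) + (γz + δ)/(z² + 3)


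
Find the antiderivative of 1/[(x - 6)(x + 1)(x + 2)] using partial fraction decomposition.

Cover-up: A = 1/56, B = -1/7, C = 1/8. Decomposition: (1/56)/(x - 6) - (1/7)/(x + 1) + (1/8)/(x + 2). Integrate each term: (1/56) ln|(x - 6)| - (1/7) ln|(x + 1)| + (1/8) ln|(x + 2)| + C


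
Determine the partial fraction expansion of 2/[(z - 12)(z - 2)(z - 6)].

Using cover-up method: P = 1/30, Q = 1/20, R = -1/12
Result: (1/30)/(z - 12) + (1/20)/(z - 2) - (1/12)/(z - 6)


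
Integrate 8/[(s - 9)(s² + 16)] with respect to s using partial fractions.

Cover-up at s=9: P = 8/(9²+16) = 8/97. Coeff matching: Q = -8/97, R = -72/97. Decomposition: (8/97)/(s - 9) - ((8/97)s + 72/97)/(s² + 16). Integrate: linear → ln, quadratic → (1/2)ln + arctan: (8/97) ln|(s - 9)| - (4/97) ln(s² + 16) - (18/97) arctan(s/4) + C


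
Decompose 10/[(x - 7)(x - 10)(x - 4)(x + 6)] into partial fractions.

Using Heaviside cover-up: (-10/117)/(x - 7) + (5/144)/(x - 10) + (1/18)/(x - 4) - (1/208)/(x + 6)


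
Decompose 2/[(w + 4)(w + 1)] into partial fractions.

2/(w + 4)(w + 1) = α/(w + 4) + β/(w + 1). α = 2/(-4 + 1) = -2/3, β = 2/(-1 + 4) = 2/3
Result: (-2/3)/(w + 4) + (2/3)/(w + 1)


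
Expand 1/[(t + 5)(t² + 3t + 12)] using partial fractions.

Cover-up at t = -5: α = 1/((-5)² + 3·(-5) + 12) = 1/22. Then β = -α = -1/22, γ = -α·(3 - 5) = 1/11
Result: (1/22)/(t + 5) - ((1/22)t - 1/11)/(t² + 3t + 12)


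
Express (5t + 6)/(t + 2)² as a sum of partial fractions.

(5t + 6) = P(t + 2) + Q. At t = -2: Q = 5·(-2) + 6 = -4. Coeff of t: P = 5
Result: 5/(t + 2) - 4/(t + 2)²


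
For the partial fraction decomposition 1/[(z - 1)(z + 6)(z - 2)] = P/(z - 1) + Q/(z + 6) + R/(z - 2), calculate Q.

Cover-up at z = -6: Q = 1/[(-6 - 1)(-6 - 2)] = 1/[(-7)(-8)] = 1/56


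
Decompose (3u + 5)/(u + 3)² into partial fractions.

(3u + 5) = P(u + 3) + Q. At u = -3: Q = 3·(-3) + 5 = -4. Coeff of u: P = 3
Result: 3/(u + 3) - 4/(u + 3)²


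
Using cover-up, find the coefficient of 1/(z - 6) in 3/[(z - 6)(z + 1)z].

Cover (z - 6), set z=6: 3/[(6 + 1)(6 - 0)] = 1/14


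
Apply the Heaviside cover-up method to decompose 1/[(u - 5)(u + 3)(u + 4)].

Cover (u - 5), u=5: α = 1/[(5 + 3)(5 + 4)] = 1/72. Cover (u + 3), u=-3: β = 1/[(-3 - 5)(-3 + 4)] = -1/8. Cover (u + 4), u=-4: γ = 1/[(-4 - 5)(-4 + 3)] = 1/9.
Result: (1/72)/(u - 5) - (1/8)/(u + 3) + (1/9)/(u + 4)


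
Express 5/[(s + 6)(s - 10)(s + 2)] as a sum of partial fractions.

Using cover-up method: α = 5/64, β = 5/192, γ = -5/48
Result: (5/64)/(s + 6) + (5/192)/(s - 10) - (5/48)/(s + 2)


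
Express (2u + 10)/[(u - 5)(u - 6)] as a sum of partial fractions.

At u=5: α = (2·5 + 10)/(5 - 6) = -20. At u=6: β = (2·6 + 10)/(6 - 5) = 22
Result: -20/(u - 5) + 22/(u - 6)


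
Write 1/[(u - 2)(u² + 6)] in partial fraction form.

Cover-up at u = 2: P = 1/(2² + 6) = 1/10. Then Q = -P = -1/10, R = -P·(0 + 2) = -1/5
Result: (1/10)/(u - 2) - ((1/10)u + 1/5)/(u² + 6)


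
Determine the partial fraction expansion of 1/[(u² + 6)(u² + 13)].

Coefficient matching gives α = γ = 0, β = 1/(13-6) = 1/7, δ = -β = -1/7
Result: (1/7)/(u² + 6) - (1/7)/(u² + 13)


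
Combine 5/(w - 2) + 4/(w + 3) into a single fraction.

Common denominator (w - 2)(w + 3). Numerator: 5(w + 3) + 4(w - 2) = (5w + 15) + (4w - 8) = 9w + 7
Result: (9w + 7)/[(w - 2)(w + 3)]


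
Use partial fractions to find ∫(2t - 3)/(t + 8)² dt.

Decompose: α = 2, β = 2·(-8) - 3 = -19, so (2t - 3)/(t + 8)² = 2/(t + 8) - 19/(t + 8)². Integrate: ∫ α/(t + 8) dt = 2 ln|(t + 8)|; ∫ β/(t + 8)² dt = 19/(t + 8). Sum: 2 ln|(t + 8)| + 19/(t + 8) + C


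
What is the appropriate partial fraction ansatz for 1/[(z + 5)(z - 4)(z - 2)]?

Three distinct linear factors: P/(z + 5) + Q/(z - 4) + R/(z - 2)


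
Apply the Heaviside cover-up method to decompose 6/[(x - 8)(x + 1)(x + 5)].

Cover (x - 8), x=8: P = 6/[(8 + 1)(8 + 5)] = 2/39. Cover (x + 1), x=-1: Q = 6/[(-1 - 8)(-1 + 5)] = -1/6. Cover (x + 5), x=-5: R = 6/[(-5 - 8)(-5 + 1)] = 3/26.
Result: (2/39)/(x - 8) - (1/6)/(x + 1) + (3/26)/(x + 5)


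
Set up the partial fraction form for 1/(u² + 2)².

Repeated quadratic factor: (Au + B)/(u² + 2) + (Cu + D)/(u² + 2)²


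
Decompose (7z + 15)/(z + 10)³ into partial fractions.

(7z + 15) = α(z + 10)² + β(z + 10) + γ. At z = -10: γ = 7·(-10) + 15 = -55. Coefficients: α = 0, β = 7
Result: 7/(z + 10)² - 55/(z + 10)³


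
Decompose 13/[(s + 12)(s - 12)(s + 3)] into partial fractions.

Using cover-up method: α = 13/216, β = 13/360, γ = -13/135
Result: (13/216)/(s + 12) + (13/360)/(s - 12) - (13/135)/(s + 3)


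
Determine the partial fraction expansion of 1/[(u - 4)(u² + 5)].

Cover-up at u = 4: P = 1/(4² + 5) = 1/21. Then Q = -P = -1/21, R = -P·(0 + 4) = -4/21
Result: (1/21)/(u - 4) - ((1/21)u + 4/21)/(u² + 5)


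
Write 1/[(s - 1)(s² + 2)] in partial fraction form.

Cover-up at s = 1: A = 1/(1² + 2) = 1/3. Then B = -A = -1/3, C = -A·(0 + 1) = -1/3
Result: (1/3)/(s - 1) - ((1/3)s + 1/3)/(s² + 2)


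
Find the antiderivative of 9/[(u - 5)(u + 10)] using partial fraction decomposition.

Decompose: 9/[(u - 5)(u + 10)] = (3/5)/(u - 5) - (3/5)/(u + 10). Integrate each term: (3/5) ln|(u - 5)| - (3/5) ln|(u + 10)| + C


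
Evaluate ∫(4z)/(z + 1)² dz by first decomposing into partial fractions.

Decompose: α = 4, β = 4·(-1) + 0 = -4, so (4z)/(z + 1)² = 4/(z + 1) - 4/(z + 1)². Integrate: ∫ α/(z + 1) dz = 4 ln|(z + 1)|; ∫ β/(z + 1)² dz = 4/(z + 1). Sum: 4 ln|(z + 1)| + 4/(z + 1) + C


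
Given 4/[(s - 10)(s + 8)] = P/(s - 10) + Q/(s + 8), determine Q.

Cover-up at s = -8: Q = 4/(-8 - 10) = -4/18 = -2/9


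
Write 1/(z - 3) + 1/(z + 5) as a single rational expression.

Common denominator (z - 3)(z + 5). Numerator: 1(z + 5) + 1(z - 3) = (z + 5) + (z - 3) = 2z + 2
Result: (2z + 2)/[(z - 3)(z + 5)]


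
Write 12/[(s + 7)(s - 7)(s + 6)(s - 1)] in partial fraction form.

Using Heaviside cover-up: (-3/28)/(s + 7) + (1/91)/(s - 7) + (12/91)/(s + 6) - (1/28)/(s - 1)


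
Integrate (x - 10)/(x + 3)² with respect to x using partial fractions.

Decompose: P = 1, Q = 1·(-3) - 10 = -13, so (x - 10)/(x + 3)² = 1/(x + 3) - 13/(x + 3)². Integrate: ∫ P/(x + 3) dx = ln|(x + 3)|; ∫ Q/(x + 3)² dx = 13/(x + 3). Sum: ln|(x + 3)| + 13/(x + 3) + C


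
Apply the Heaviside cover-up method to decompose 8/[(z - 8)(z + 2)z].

Cover (z - 8), z=8: α = 8/[(8 + 2)(8 - 0)] = 1/10. Cover (z + 2), z=-2: β = 8/[(-2 - 8)(-2 - 0)] = 2/5. Cover z, z=0: γ = 8/[(0 - 8)(0 + 2)] = -1/2.
Result: (1/10)/(z - 8) + (2/5)/(z + 2) - (1/2)/z


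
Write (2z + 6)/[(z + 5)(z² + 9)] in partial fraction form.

At z=-5: α = (2·(-5) + 6)/((-5)² + 9) = -2/17. β = -α = 2/17, γ = 2 - (-5)·α = 24/17
Result: (-2/17)/(z + 5) + ((2/17)z + 24/17)/(z² + 9)


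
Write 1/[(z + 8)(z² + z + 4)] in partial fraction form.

Cover-up at z = -8: α = 1/((-8)² + 1·(-8) + 4) = 1/60. Then β = -α = -1/60, γ = -α·(1 - 8) = 7/60
Result: (1/60)/(z + 8) - ((1/60)z - 7/60)/(z² + z + 4)


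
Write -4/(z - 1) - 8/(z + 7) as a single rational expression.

Common denominator (z - 1)(z + 7). Numerator: -4(z + 7) - 8(z - 1) = (-4z - 28) - (8z - 8) = -12z - 20
Result: (-12z - 20)/[(z - 1)(z + 7)]


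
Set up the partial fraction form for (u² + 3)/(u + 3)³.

Repeated linear factor (power 3): α/(u + 3) + β/(u + 3)² + γ/(u + 3)³


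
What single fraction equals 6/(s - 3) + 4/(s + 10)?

Common denominator (s - 3)(s + 10). Numerator: 6(s + 10) + 4(s - 3) = (6s + 60) + (4s - 12) = 10s + 48
Result: (10s + 48)/[(s - 3)(s + 10)]


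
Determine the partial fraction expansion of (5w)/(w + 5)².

(5w) = α(w + 5) + β. At w = -5: β = 5·(-5) + 0 = -25. Coeff of w: α = 5
Result: 5/(w + 5) - 25/(w + 5)²


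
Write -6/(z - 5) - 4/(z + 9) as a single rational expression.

Common denominator (z - 5)(z + 9). Numerator: -6(z + 9) - 4(z - 5) = (-6z - 54) - (4z - 20) = -10z - 34
Result: (-10z - 34)/[(z - 5)(z + 9)]
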